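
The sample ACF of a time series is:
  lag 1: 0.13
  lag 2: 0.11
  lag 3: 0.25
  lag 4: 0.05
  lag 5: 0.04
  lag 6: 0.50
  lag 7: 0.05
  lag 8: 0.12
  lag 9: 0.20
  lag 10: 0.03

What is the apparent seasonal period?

The largest autocorrelation is r_6 = 0.50; the remaining lags stay at or below 0.25.
The dominant spike at lag 6 indicates a seasonal period of 6.

6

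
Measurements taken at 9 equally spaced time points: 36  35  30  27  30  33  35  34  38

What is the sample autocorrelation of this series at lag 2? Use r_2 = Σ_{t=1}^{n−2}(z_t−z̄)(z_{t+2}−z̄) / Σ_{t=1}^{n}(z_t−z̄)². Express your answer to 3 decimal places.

-0.071

Mean z̄ = (36 + 35 + 30 + 27 + 30 + 33 + 35 + 34 + 38)/9 = 33.1111
Numerator Σ_{t=1}^{7}(z_t−z̄)(z_{t+2}−z̄) = -6.9136
Denominator Σ(z_t−z̄)² = 96.8889
r_2 = -6.9136 / 96.8889 = -0.071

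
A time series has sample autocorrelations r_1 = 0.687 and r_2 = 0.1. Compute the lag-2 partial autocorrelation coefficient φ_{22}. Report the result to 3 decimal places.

-0.704

φ_{22} = (r_2 − r_1²) / (1 − r_1²)
r_1² = (0.687)² = 0.471969
Numerator = 0.1 − 0.4720 = -0.3720; denominator = 1 − 0.4720 = 0.5280
φ_{22} = -0.3720 / 0.5280 = -0.704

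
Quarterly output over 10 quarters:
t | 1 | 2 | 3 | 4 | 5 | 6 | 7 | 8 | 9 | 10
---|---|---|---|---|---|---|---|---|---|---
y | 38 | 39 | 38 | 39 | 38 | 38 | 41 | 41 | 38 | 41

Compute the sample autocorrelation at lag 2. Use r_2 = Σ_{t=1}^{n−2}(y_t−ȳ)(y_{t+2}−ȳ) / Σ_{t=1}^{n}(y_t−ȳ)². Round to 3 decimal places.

Mean ȳ = (38 + 39 + 38 + 39 + 38 + 38 + 41 + 41 + 38 + 41)/10 = 39.1000
Numerator Σ_{t=1}^{8}(y_t−ȳ)(y_{t+2}−ȳ) = -0.1200
Denominator Σ(y_t−ȳ)² = 16.9000
r_2 = -0.1200 / 16.9000 = -0.007

-0.007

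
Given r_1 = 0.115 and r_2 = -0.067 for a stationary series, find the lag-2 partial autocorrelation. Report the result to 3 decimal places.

φ_{22} = (r_2 − r_1²) / (1 − r_1²)
r_1² = (0.115)² = 0.013225
Numerator = -0.067 − 0.0132 = -0.0802; denominator = 1 − 0.0132 = 0.9868
φ_{22} = -0.0802 / 0.9868 = -0.081

-0.081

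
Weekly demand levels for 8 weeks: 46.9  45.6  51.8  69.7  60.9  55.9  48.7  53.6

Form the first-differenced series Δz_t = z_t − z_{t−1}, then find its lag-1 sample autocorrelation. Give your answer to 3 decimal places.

First differences Δz: -1.3, 6.2, 17.9, -8.8, -5.0, -7.2, 4.9
Mean of differences = 0.9571
Numerator Σ(Δz_t−Δz̄)(Δz_{t+1}−Δz̄) = -13.7633
Denominator Σ(Δz_t−Δz̄)² = 532.4171
r_1(Δz) = -13.7633 / 532.4171 = -0.026

-0.026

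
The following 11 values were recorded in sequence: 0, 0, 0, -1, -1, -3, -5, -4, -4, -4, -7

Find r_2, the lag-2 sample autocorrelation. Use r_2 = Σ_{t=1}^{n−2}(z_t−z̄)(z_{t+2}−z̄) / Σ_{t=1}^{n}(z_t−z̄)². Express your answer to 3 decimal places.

Mean z̄ = (0 + 0 + 0 − 1 − 1 − 3 − 5 − 4 − 4 − 4 − 7)/11 = -2.6364
Numerator Σ_{t=1}^{9}(z_t−z̄)(z_{t+2}−z̄) = 22.6446
Denominator Σ(z_t−z̄)² = 56.5455
r_2 = 22.6446 / 56.5455 = 0.400

0.400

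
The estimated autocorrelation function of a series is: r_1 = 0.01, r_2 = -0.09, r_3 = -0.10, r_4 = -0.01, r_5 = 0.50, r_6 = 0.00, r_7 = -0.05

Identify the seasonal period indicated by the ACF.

5

The largest autocorrelation is r_5 = 0.50; the remaining lags stay at or below 0.01.
The dominant spike at lag 5 indicates a seasonal period of 5.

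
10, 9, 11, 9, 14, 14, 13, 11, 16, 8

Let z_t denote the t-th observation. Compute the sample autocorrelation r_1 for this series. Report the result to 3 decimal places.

-0.140

Mean z̄ = (10 + 9 + 11 + 9 + 14 + 14 + 13 + 11 + 16 + 8)/10 = 11.5000
Numerator Σ_{t=1}^{9}(z_t−z̄)(z_{t+1}−z̄) = -8.7500
Denominator Σ(z_t−z̄)² = 62.5000
r_1 = -8.7500 / 62.5000 = -0.140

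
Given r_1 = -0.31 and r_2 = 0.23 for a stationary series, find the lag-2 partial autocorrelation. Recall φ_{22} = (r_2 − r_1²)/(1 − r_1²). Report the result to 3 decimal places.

φ_{22} = (r_2 − r_1²) / (1 − r_1²)
r_1² = (-0.31)² = 0.0961
Numerator = 0.23 − 0.0961 = 0.1339; denominator = 1 − 0.0961 = 0.9039
φ_{22} = 0.1339 / 0.9039 = 0.148

0.148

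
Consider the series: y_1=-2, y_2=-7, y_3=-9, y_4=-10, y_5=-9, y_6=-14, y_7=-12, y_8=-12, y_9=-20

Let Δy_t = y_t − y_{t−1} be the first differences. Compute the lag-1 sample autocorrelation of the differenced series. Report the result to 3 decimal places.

First differences Δy: -5, -2, -1, 1, -5, 2, 0, -8
Mean of differences = -2.2500
Numerator Σ(Δy_t−Δȳ)(Δy_{t+1}−Δȳ) = -20.3125
Denominator Σ(Δy_t−Δȳ)² = 83.5000
r_1(Δy) = -20.3125 / 83.5000 = -0.243

-0.243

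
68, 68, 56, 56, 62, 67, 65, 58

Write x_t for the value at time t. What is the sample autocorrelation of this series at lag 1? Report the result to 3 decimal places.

Mean x̄ = (68 + 68 + 56 + 56 + 62 + 67 + 65 + 58)/8 = 62.5000
Deviations from mean: 5.5000, 5.5000, -6.5000, -6.5000, -0.5000, 4.5000, 2.5000, -4.5000
Numerator Σ_{t=1}^{7}(x_t−x̄)(x_{t+1}−x̄) = 37.7500
Denominator Σ(x_t−x̄)² = 192.0000
r_1 = 37.7500 / 192.0000 = 0.197

0.197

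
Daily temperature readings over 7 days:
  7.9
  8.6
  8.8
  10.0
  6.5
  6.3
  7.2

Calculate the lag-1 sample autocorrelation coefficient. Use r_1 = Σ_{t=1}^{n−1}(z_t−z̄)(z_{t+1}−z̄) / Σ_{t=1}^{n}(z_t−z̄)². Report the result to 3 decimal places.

0.274

Mean z̄ = (7.9 + 8.6 + 8.8 + 10.0 + 6.5 + 6.3 + 7.2)/7 = 7.9000
Numerator Σ_{t=1}^{6}(z_t−z̄)(z_{t+1}−z̄) = 2.9400
Denominator Σ(z_t−z̄)² = 10.7200
r_1 = 2.9400 / 10.7200 = 0.274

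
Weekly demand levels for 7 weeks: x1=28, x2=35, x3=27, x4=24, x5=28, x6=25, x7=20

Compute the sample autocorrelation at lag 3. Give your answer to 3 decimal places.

0.195

Mean x̄ = (28 + 35 + 27 + 24 + 28 + 25 + 20)/7 = 26.7143
Σ(x_t−x̄)(x_{t+3}−x̄) = (-3.4898) + (10.6531) + (-0.4898) + (18.2245) = 24.8980
Denominator Σ(x_t−x̄)² = 127.4286
r_3 = 24.8980 / 127.4286 = 0.195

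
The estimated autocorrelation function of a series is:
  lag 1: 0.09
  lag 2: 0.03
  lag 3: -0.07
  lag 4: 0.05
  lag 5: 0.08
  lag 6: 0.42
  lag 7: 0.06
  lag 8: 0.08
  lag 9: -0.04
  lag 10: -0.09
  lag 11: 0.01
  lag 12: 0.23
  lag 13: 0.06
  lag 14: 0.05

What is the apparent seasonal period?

6

The largest autocorrelation is r_6 = 0.42, with a weaker echo at lag 12 (0.23); the remaining lags stay at or below 0.09.
The dominant spike at lag 6 indicates a seasonal period of 6.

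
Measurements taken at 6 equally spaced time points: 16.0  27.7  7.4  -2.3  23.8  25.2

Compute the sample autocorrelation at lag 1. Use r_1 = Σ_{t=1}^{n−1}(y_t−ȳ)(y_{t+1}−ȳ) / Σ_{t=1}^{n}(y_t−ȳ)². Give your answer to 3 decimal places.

Mean ȳ = (16.0 + 27.7 + 7.4 − 2.3 + 23.8 + 25.2)/6 = 16.3000
Numerator Σ_{t=1}^{5}(y_t−ȳ)(y_{t+1}−ȳ) = -12.0900
Denominator Σ(y_t−ȳ)² = 690.6800
r_1 = -12.0900 / 690.6800 = -0.018

-0.018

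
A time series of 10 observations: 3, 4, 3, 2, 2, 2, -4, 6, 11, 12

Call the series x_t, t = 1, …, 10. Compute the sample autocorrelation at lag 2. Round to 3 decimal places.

-0.101

Mean x̄ = (3 + 4 + 3 + 2 + 2 + 2 − 4 + 6 + 11 + 12)/10 = 4.1000
Numerator Σ_{t=1}^{8}(x_t−x̄)(x_{t+2}−x̄) = -19.7200
Denominator Σ(x_t−x̄)² = 194.9000
r_2 = -19.7200 / 194.9000 = -0.101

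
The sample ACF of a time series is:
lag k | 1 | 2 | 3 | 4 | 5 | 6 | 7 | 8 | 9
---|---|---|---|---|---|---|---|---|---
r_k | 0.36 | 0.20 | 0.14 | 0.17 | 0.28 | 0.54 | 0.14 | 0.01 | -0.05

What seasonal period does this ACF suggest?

6

The largest autocorrelation is r_6 = 0.54; the remaining lags stay at or below 0.36. The elevated value at lag 1 (0.36), dropping to 0.20 at lag 2, reflects decaying short-term dependence rather than seasonality.
The dominant spike at lag 6 indicates a seasonal period of 6.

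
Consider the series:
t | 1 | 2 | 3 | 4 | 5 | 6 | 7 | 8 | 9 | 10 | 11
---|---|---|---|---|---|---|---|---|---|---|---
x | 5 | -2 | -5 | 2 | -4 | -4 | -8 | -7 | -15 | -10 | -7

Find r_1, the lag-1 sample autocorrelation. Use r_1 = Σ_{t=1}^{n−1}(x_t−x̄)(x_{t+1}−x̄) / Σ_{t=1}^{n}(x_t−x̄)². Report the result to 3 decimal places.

Mean x̄ = (5 − 2 − 5 + 2 − 4 − 4 − 8 − 7 − 15 − 10 − 7)/11 = -5.0000
Numerator Σ_{t=1}^{10}(x_t−x̄)(x_{t+1}−x̄) = 121.0000
Denominator Σ(x_t−x̄)² = 302.0000
r_1 = 121.0000 / 302.0000 = 0.401

0.401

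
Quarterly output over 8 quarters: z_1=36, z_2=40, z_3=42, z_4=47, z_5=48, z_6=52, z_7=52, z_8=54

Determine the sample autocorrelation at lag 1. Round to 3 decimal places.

Mean z̄ = (36 + 40 + 42 + 47 + 48 + 52 + 52 + 54)/8 = 46.3750
Deviations from mean: -10.3750, -6.3750, -4.3750, 0.6250, 1.6250, 5.6250, 5.6250, 7.6250
Numerator Σ_{t=1}^{7}(z_t−z̄)(z_{t+1}−z̄) = 175.9844
Denominator Σ(z_t−z̄)² = 291.8750
r_1 = 175.9844 / 291.8750 = 0.603

0.603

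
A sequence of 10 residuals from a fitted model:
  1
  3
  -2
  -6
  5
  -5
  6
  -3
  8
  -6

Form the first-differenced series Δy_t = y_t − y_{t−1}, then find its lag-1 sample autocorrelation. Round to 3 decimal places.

First differences Δy: 2, -5, -4, 11, -10, 11, -9, 11, -14
Mean of differences = -0.7778
Numerator Σ(Δy_t−Δȳ)(Δy_{t+1}−Δȳ) = -602.7160
Denominator Σ(Δy_t−Δȳ)² = 779.5556
r_1(Δy) = -602.7160 / 779.5556 = -0.773

-0.773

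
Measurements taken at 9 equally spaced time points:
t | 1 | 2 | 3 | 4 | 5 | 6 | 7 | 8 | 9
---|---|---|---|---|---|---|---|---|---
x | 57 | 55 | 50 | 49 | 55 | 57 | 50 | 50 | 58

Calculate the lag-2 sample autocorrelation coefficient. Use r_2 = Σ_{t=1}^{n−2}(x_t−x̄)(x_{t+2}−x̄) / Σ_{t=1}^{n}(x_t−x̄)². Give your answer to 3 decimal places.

Mean x̄ = (57 + 55 + 50 + 49 + 55 + 57 + 50 + 50 + 58)/9 = 53.4444
Σ(x_t−x̄)(x_{t+2}−x̄) = (-12.2469) + (-6.9136) + (-5.3580) + (-15.8025) + (-5.3580) + (-12.2469) + (-15.6914) = -73.6173
Denominator Σ(x_t−x̄)² = 106.2222
r_2 = -73.6173 / 106.2222 = -0.693

-0.693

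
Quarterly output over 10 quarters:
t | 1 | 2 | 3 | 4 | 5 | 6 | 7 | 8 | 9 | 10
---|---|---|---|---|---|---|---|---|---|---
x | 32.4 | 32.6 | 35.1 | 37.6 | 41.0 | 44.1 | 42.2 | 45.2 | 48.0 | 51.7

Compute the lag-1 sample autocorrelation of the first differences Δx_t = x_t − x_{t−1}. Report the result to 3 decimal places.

First differences Δx: 0.2, 2.5, 2.5, 3.4, 3.1, -1.9, 3.0, 2.8, 3.7
Mean of differences = 2.1444
Numerator Σ(Δx_t−Δx̄)(Δx_{t+1}−Δx̄) = -4.6631
Denominator Σ(Δx_t−Δx̄)² = 26.4622
r_1(Δx) = -4.6631 / 26.4622 = -0.176

-0.176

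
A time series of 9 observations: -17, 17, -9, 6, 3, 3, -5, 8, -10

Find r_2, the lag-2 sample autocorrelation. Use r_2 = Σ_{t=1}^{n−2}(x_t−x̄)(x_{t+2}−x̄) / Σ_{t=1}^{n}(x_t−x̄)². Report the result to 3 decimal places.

Mean x̄ = (-17 + 17 − 9 + 6 + 3 + 3 − 5 + 8 − 10)/9 = -0.4444
Σ(x_t−x̄)(x_{t+2}−x̄) = (141.6420) + (112.4198) + (-29.4691) + (22.1975) + (-15.6914) + (29.0864) + (43.5309) = 303.7160
Denominator Σ(x_t−x̄)² = 900.2222
r_2 = 303.7160 / 900.2222 = 0.337

0.337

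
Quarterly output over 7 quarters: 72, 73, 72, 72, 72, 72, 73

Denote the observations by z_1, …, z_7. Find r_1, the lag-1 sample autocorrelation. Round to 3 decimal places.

Mean z̄ = (72 + 73 + 72 + 72 + 72 + 72 + 73)/7 = 72.2857
Deviations from mean: -0.2857, 0.7143, -0.2857, -0.2857, -0.2857, -0.2857, 0.7143
Σ(z_t−z̄)(z_{t+1}−z̄) = (-0.2041) + (-0.2041) + (0.0816) + (0.0816) + (0.0816) + (-0.2041) = -0.3673
Denominator Σ(z_t−z̄)² = 1.4286
r_1 = -0.3673 / 1.4286 = -0.257

-0.257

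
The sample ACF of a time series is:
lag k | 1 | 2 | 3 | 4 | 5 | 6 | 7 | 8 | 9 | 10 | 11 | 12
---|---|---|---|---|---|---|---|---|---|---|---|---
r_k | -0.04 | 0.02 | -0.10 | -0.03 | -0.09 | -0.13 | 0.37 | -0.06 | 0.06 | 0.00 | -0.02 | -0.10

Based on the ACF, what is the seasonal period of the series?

The largest autocorrelation is r_7 = 0.37; the remaining lags stay at or below 0.06.
The dominant spike at lag 7 indicates a seasonal period of 7.

7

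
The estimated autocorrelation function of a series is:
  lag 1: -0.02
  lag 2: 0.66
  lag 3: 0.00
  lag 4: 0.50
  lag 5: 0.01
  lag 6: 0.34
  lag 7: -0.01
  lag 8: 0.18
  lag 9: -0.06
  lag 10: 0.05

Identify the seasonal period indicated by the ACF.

The largest autocorrelation is r_2 = 0.66, with weaker echoes at lags 4 (0.50), 6 (0.34) and 8 (0.18); the remaining lags stay at or below 0.05.
The dominant spike at lag 2 indicates a seasonal period of 2.

2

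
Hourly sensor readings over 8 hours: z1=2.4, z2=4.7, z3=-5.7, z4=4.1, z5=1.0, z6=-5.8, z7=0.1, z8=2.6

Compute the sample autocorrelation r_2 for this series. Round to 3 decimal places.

-0.312

Mean z̄ = (2.4 + 4.7 − 5.7 + 4.1 + 1.0 − 5.8 + 0.1 + 2.6)/8 = 0.4250
Deviations from mean: 1.9750, 4.2750, -6.1250, 3.6750, 0.5750, -6.2250, -0.3250, 2.1750
Σ(z_t−z̄)(z_{t+2}−z̄) = (-12.0969) + (15.7106) + (-3.5219) + (-22.8769) + (-0.1869) + (-13.5394) = -36.5113
Denominator Σ(z_t−z̄)² = 117.1150
r_2 = -36.5113 / 117.1150 = -0.312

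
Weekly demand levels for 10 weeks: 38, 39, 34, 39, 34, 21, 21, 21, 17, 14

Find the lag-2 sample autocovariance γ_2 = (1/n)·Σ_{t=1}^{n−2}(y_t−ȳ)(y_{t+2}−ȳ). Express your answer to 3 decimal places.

32.232

Mean ȳ = (38 + 39 + 34 + 39 + 34 + 21 + 21 + 21 + 17 + 14)/10 = 27.8000
Σ_{t=1}^{8}(y_t−ȳ)(y_{t+2}−ȳ) = 322.3200
γ_2 = 322.3200 / 10 = 32.232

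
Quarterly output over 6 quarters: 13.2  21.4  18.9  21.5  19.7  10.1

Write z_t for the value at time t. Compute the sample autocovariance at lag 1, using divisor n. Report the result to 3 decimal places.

-2.135

Mean z̄ = (13.2 + 21.4 + 18.9 + 21.5 + 19.7 + 10.1)/6 = 17.4667
Σ_{t=1}^{5}(z_t−z̄)(z_{t+1}−z̄) = -12.8078
γ_1 = -12.8078 / 6 = -2.135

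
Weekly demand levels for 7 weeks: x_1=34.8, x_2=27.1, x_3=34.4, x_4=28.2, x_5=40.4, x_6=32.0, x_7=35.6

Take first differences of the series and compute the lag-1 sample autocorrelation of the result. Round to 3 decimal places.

-0.810

First differences Δx: -7.7, 7.3, -6.2, 12.2, -8.4, 3.6
Mean of differences = 0.1333
Numerator Σ(Δx_t−Δx̄)(Δx_{t+1}−Δx̄) = -310.5011
Denominator Σ(Δx_t−Δx̄)² = 383.2733
r_1(Δx) = -310.5011 / 383.2733 = -0.810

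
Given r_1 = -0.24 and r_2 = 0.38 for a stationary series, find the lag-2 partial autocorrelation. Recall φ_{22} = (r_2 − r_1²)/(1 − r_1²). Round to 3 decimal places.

φ_{22} = (r_2 − r_1²) / (1 − r_1²)
r_1² = (-0.24)² = 0.0576
Numerator = 0.38 − 0.0576 = 0.3224; denominator = 1 − 0.0576 = 0.9424
φ_{22} = 0.3224 / 0.9424 = 0.342

0.342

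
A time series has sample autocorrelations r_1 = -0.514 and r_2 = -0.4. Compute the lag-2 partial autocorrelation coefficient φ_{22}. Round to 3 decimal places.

-0.903

φ_{22} = (r_2 − r_1²) / (1 − r_1²)
r_1² = (-0.514)² = 0.264196
Numerator = -0.4 − 0.2642 = -0.6642; denominator = 1 − 0.2642 = 0.7358
φ_{22} = -0.6642 / 0.7358 = -0.903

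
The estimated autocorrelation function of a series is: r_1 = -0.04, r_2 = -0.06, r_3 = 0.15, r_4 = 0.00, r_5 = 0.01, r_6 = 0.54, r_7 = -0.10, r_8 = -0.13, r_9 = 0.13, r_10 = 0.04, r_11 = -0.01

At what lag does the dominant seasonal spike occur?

6

The largest autocorrelation is r_6 = 0.54; the remaining lags stay at or below 0.15.
The dominant spike at lag 6 indicates a seasonal period of 6.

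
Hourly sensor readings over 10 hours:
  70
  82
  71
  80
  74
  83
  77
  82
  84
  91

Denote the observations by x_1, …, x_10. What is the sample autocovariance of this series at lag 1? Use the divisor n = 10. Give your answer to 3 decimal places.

Mean x̄ = (70 + 82 + 71 + 80 + 74 + 83 + 77 + 82 + 84 + 91)/10 = 79.4000
Σ_{t=1}^{9}(x_t−x̄)(x_{t+1}−x̄) = -23.5600
γ_1 = -23.5600 / 10 = -2.356

-2.356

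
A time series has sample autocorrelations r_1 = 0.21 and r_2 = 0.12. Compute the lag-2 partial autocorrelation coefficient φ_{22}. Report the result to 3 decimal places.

0.079

φ_{22} = (r_2 − r_1²) / (1 − r_1²)
r_1² = (0.21)² = 0.0441
Numerator = 0.12 − 0.0441 = 0.0759; denominator = 1 − 0.0441 = 0.9559
φ_{22} = 0.0759 / 0.9559 = 0.079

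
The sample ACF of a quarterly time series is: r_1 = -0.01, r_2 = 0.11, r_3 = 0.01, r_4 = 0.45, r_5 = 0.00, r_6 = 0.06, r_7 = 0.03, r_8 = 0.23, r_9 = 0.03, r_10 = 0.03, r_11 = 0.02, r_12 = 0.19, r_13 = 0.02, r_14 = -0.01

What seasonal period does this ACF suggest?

The largest autocorrelation is r_4 = 0.45, with weaker echoes at lags 8 (0.23) and 12 (0.19); the remaining lags stay at or below 0.11.
The dominant spike at lag 4 indicates a seasonal period of 4.

4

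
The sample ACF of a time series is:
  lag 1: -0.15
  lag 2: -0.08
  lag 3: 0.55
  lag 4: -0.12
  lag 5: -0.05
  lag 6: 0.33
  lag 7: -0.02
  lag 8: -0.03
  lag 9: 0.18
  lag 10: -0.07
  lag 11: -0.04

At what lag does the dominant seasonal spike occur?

The largest autocorrelation is r_3 = 0.55, with weaker echoes at lags 6 (0.33) and 9 (0.18); the remaining lags stay at or below -0.02.
The dominant spike at lag 3 indicates a seasonal period of 3.

3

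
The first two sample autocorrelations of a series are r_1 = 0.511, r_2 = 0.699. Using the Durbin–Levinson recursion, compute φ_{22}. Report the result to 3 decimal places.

0.593

φ_{22} = (r_2 − r_1²) / (1 − r_1²)
r_1² = (0.511)² = 0.261121
Numerator = 0.699 − 0.2611 = 0.4379; denominator = 1 − 0.2611 = 0.7389
φ_{22} = 0.4379 / 0.7389 = 0.593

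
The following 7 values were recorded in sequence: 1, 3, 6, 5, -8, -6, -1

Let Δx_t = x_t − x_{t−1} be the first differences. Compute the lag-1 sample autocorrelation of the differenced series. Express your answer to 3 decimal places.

First differences Δx: 2, 3, -1, -13, 2, 5
Mean of differences = -0.3333
Numerator Σ(Δx_t−Δx̄)(Δx_{t+1}−Δx̄) = -3.1111
Denominator Σ(Δx_t−Δx̄)² = 211.3333
r_1(Δx) = -3.1111 / 211.3333 = -0.015

-0.015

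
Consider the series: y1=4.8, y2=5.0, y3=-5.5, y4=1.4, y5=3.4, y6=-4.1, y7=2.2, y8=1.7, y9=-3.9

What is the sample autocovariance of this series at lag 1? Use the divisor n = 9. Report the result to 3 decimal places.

-3.875

Mean ȳ = (4.8 + 5.0 − 5.5 + 1.4 + 3.4 − 4.1 + 2.2 + 1.7 − 3.9)/9 = 0.5556
Σ_{t=1}^{8}(y_t−ȳ)(y_{t+1}−ȳ) = -34.8764
γ_1 = -34.8764 / 9 = -3.875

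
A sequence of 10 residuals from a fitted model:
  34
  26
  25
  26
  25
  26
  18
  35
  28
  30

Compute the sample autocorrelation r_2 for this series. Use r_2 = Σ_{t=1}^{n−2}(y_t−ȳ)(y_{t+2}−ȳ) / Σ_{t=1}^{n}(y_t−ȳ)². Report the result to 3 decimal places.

Mean ȳ = (34 + 26 + 25 + 26 + 25 + 26 + 18 + 35 + 28 + 30)/10 = 27.3000
Numerator Σ_{t=1}^{8}(y_t−ȳ)(y_{t+2}−ȳ) = 18.9200
Denominator Σ(y_t−ȳ)² = 214.1000
r_2 = 18.9200 / 214.1000 = 0.088

0.088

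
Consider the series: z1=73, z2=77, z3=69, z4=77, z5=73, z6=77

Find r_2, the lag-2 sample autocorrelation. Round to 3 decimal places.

0.533

Mean z̄ = (73 + 77 + 69 + 77 + 73 + 77)/6 = 74.3333
Numerator Σ_{t=1}^{4}(z_t−z̄)(z_{t+2}−z̄) = 28.4444
Denominator Σ(z_t−z̄)² = 53.3333
r_2 = 28.4444 / 53.3333 = 0.533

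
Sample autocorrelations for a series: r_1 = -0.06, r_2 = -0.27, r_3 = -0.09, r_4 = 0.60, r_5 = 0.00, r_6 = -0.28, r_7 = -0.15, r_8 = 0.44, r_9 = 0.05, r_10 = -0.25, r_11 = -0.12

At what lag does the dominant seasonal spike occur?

4

The largest autocorrelation is r_4 = 0.60, with a weaker echo at lag 8 (0.44); the remaining lags stay at or below 0.05.
The dominant spike at lag 4 indicates a seasonal period of 4.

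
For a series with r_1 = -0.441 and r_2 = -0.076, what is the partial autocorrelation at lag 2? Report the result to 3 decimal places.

-0.336

φ_{22} = (r_2 − r_1²) / (1 − r_1²)
r_1² = (-0.441)² = 0.194481
Numerator = -0.076 − 0.1945 = -0.2705; denominator = 1 − 0.1945 = 0.8055
φ_{22} = -0.2705 / 0.8055 = -0.336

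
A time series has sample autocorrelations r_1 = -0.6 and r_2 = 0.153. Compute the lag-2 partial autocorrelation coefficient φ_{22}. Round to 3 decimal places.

-0.323

φ_{22} = (r_2 − r_1²) / (1 − r_1²)
r_1² = (-0.6)² = 0.36
Numerator = 0.153 − 0.3600 = -0.2070; denominator = 1 − 0.3600 = 0.6400
φ_{22} = -0.2070 / 0.6400 = -0.323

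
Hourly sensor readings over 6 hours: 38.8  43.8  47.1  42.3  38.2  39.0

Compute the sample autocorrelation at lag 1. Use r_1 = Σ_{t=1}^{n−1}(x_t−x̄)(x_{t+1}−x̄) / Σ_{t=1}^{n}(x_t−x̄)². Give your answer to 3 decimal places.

0.269

Mean x̄ = (38.8 + 43.8 + 47.1 + 42.3 + 38.2 + 39.0)/6 = 41.5333
Σ(x_t−x̄)(x_{t+1}−x̄) = (-6.1956) + (12.6178) + (4.2678) + (-2.5556) + (8.4444) = 16.5789
Denominator Σ(x_t−x̄)² = 61.7133
r_1 = 16.5789 / 61.7133 = 0.269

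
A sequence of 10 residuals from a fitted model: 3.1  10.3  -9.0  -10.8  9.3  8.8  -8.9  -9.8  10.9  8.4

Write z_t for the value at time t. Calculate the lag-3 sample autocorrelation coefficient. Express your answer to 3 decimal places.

0.008

Mean z̄ = (3.1 + 10.3 − 9.0 − 10.8 + 9.3 + 8.8 − 8.9 − 9.8 + 10.9 + 8.4)/10 = 1.2300
Numerator Σ_{t=1}^{7}(z_t−z̄)(z_{t+3}−z̄) = 6.6793
Denominator Σ(z_t−z̄)² = 826.7610
r_3 = 6.6793 / 826.7610 = 0.008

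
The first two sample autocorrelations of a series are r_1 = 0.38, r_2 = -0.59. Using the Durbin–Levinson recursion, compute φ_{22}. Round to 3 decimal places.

φ_{22} = (r_2 − r_1²) / (1 − r_1²)
r_1² = (0.38)² = 0.1444
Numerator = -0.59 − 0.1444 = -0.7344; denominator = 1 − 0.1444 = 0.8556
φ_{22} = -0.7344 / 0.8556 = -0.858

-0.858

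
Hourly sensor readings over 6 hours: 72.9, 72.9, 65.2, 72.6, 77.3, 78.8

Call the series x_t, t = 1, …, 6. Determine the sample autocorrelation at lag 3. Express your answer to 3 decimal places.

-0.407

Mean x̄ = (72.9 + 72.9 + 65.2 + 72.6 + 77.3 + 78.8)/6 = 73.2833
Σ(x_t−x̄)(x_{t+3}−x̄) = (0.2619) + (-1.5397) + (-44.5931) = -45.8708
Denominator Σ(x_t−x̄)² = 112.6683
r_3 = -45.8708 / 112.6683 = -0.407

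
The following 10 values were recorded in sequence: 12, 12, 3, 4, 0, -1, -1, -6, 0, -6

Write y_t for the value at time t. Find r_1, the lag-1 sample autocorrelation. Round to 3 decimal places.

Mean ȳ = (12 + 12 + 3 + 4 + 0 − 1 − 1 − 6 + 0 − 6)/10 = 1.7000
Numerator Σ_{t=1}^{9}(y_t−ȳ)(y_{t+1}−ȳ) = 177.4100
Denominator Σ(y_t−ȳ)² = 358.1000
r_1 = 177.4100 / 358.1000 = 0.495

0.495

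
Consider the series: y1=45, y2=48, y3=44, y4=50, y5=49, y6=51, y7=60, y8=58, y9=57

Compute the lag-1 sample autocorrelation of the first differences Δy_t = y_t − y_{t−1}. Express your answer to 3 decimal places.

First differences Δy: 3, -4, 6, -1, 2, 9, -2, -1
Mean of differences = 1.5000
Numerator Σ(Δy_t−Δȳ)(Δy_{t+1}−Δȳ) = -59.2500
Denominator Σ(Δy_t−Δȳ)² = 134.0000
r_1(Δy) = -59.2500 / 134.0000 = -0.442

-0.442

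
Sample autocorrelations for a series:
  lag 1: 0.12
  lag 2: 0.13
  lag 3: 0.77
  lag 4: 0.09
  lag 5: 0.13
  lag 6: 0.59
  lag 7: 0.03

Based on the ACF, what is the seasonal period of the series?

The largest autocorrelation is r_3 = 0.77, with a weaker echo at lag 6 (0.59); the remaining lags stay at or below 0.13.
The dominant spike at lag 3 indicates a seasonal period of 3.

3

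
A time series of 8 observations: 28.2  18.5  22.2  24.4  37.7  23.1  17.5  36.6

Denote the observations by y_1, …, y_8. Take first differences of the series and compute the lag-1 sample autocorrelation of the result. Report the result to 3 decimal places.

-0.245

First differences Δy: -9.7, 3.7, 2.2, 13.3, -14.6, -5.6, 19.1
Mean of differences = 1.2000
Numerator Σ(Δy_t−Δȳ)(Δy_{t+1}−Δȳ) = -218.1100
Denominator Σ(Δy_t−Δȳ)² = 888.7600
r_1(Δy) = -218.1100 / 888.7600 = -0.245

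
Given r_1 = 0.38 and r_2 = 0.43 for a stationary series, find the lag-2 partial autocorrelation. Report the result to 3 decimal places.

φ_{22} = (r_2 − r_1²) / (1 − r_1²)
r_1² = (0.38)² = 0.1444
Numerator = 0.43 − 0.1444 = 0.2856; denominator = 1 − 0.1444 = 0.8556
φ_{22} = 0.2856 / 0.8556 = 0.334

0.334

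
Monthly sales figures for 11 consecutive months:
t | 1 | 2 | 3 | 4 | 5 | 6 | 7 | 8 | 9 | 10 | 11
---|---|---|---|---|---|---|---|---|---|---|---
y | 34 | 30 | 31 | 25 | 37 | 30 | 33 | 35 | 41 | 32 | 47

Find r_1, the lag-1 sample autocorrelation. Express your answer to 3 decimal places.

-0.081

Mean ȳ = (34 + 30 + 31 + 25 + 37 + 30 + 33 + 35 + 41 + 32 + 47)/11 = 34.0909
Numerator Σ_{t=1}^{10}(y_t−ȳ)(y_{t+1}−ȳ) = -28.9174
Denominator Σ(y_t−ȳ)² = 354.9091
r_1 = -28.9174 / 354.9091 = -0.081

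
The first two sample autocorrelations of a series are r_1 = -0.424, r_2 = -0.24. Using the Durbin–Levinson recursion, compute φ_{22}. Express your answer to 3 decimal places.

-0.512

φ_{22} = (r_2 − r_1²) / (1 − r_1²)
r_1² = (-0.424)² = 0.179776
Numerator = -0.24 − 0.1798 = -0.4198; denominator = 1 − 0.1798 = 0.8202
φ_{22} = -0.4198 / 0.8202 = -0.512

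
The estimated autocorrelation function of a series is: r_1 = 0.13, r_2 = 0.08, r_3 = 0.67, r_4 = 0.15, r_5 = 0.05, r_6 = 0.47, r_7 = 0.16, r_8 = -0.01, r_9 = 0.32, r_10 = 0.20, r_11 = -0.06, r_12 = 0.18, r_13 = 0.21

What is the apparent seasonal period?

3

The largest autocorrelation is r_3 = 0.67, with weaker echoes at lags 6 (0.47) and 9 (0.32); the remaining lags stay at or below 0.21.
The dominant spike at lag 3 indicates a seasonal period of 3.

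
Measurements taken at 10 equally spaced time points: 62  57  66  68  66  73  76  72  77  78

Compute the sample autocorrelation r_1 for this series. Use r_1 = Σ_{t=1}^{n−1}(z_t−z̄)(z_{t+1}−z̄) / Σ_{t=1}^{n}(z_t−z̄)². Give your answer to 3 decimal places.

0.600

Mean z̄ = (62 + 57 + 66 + 68 + 66 + 73 + 76 + 72 + 77 + 78)/10 = 69.5000
Numerator Σ_{t=1}^{9}(z_t−z̄)(z_{t+1}−z̄) = 257.2500
Denominator Σ(z_t−z̄)² = 428.5000
r_1 = 257.2500 / 428.5000 = 0.600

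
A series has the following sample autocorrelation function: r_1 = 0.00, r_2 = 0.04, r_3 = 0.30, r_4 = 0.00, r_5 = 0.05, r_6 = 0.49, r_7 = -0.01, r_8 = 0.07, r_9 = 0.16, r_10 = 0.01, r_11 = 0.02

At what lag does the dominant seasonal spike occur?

The largest autocorrelation is r_6 = 0.49; the remaining lags stay at or below 0.30.
The dominant spike at lag 6 indicates a seasonal period of 6.

6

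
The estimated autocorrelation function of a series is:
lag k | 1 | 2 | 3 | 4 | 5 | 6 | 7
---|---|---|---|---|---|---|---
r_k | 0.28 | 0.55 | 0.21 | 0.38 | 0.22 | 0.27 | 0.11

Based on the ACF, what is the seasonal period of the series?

The largest autocorrelation is r_2 = 0.55, with a weaker echo at lag 4 (0.38); the remaining lags stay at or below 0.28.
The dominant spike at lag 2 indicates a seasonal period of 2.

2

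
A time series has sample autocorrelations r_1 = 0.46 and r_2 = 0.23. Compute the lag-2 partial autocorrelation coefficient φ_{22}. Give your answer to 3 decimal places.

φ_{22} = (r_2 − r_1²) / (1 − r_1²)
r_1² = (0.46)² = 0.2116
Numerator = 0.23 − 0.2116 = 0.0184; denominator = 1 − 0.2116 = 0.7884
φ_{22} = 0.0184 / 0.7884 = 0.023

0.023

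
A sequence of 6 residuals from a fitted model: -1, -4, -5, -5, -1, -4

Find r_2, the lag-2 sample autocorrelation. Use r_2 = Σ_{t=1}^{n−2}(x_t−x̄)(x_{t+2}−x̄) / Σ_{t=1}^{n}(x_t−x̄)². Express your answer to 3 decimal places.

Mean x̄ = (-1 − 4 − 5 − 5 − 1 − 4)/6 = -3.3333
Deviations from mean: 2.3333, -0.6667, -1.6667, -1.6667, 2.3333, -0.6667
Numerator Σ_{t=1}^{4}(x_t−x̄)(x_{t+2}−x̄) = -5.5556
Denominator Σ(x_t−x̄)² = 17.3333
r_2 = -5.5556 / 17.3333 = -0.321

-0.321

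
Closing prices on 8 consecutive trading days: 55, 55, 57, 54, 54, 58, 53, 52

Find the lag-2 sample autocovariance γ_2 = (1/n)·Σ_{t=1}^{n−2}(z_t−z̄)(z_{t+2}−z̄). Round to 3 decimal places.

-1.422

Mean z̄ = (55 + 55 + 57 + 54 + 54 + 58 + 53 + 52)/8 = 54.7500
Deviations: 0.2500, 0.2500, 2.2500, -0.7500, -0.7500, 3.2500, -1.7500, -2.7500
Σ_{t=1}^{6}(z_t−z̄)(z_{t+2}−z̄) = -11.3750
γ_2 = -11.3750 / 8 = -1.422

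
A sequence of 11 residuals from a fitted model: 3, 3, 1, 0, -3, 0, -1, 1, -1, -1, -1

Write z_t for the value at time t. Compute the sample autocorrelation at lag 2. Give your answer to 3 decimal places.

Mean z̄ = (3 + 3 + 1 + 0 − 3 + 0 − 1 + 1 − 1 − 1 − 1)/11 = 0.0909
Numerator Σ_{t=1}^{9}(z_t−z̄)(z_{t+2}−z̄) = 4.2562
Denominator Σ(z_t−z̄)² = 32.9091
r_2 = 4.2562 / 32.9091 = 0.129

0.129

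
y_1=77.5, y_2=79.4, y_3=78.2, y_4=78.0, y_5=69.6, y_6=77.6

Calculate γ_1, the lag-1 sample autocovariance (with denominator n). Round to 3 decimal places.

Mean ȳ = (77.5 + 79.4 + 78.2 + 78.0 + 69.6 + 77.6)/6 = 76.7167
Σ_{t=1}^{5}(y_t−ȳ)(y_{t+1}−ȳ) = -7.4336
γ_1 = -7.4336 / 6 = -1.239

-1.239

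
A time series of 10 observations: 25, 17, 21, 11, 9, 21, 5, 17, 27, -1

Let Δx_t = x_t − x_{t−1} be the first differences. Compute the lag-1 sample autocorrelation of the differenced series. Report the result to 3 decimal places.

First differences Δx: -8, 4, -10, -2, 12, -16, 12, 10, -28
Mean of differences = -2.8889
Numerator Σ(Δx_t−Δx̄)(Δx_{t+1}−Δx̄) = -599.4568
Denominator Σ(Δx_t−Δx̄)² = 1536.8889
r_1(Δx) = -599.4568 / 1536.8889 = -0.390

-0.390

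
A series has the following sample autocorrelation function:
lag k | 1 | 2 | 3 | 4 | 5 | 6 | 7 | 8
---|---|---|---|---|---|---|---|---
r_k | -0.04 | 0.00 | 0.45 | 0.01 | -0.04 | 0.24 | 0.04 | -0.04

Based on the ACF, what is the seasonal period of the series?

The largest autocorrelation is r_3 = 0.45, with a weaker echo at lag 6 (0.24); the remaining lags stay at or below 0.04.
The dominant spike at lag 3 indicates a seasonal period of 3.

3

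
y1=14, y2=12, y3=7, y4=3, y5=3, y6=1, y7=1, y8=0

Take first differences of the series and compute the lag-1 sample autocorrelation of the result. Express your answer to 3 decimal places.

First differences Δy: -2, -5, -4, 0, -2, 0, -1
Mean of differences = -2.0000
Numerator Σ(Δy_t−Δȳ)(Δy_{t+1}−Δȳ) = 4.0000
Denominator Σ(Δy_t−Δȳ)² = 22.0000
r_1(Δy) = 4.0000 / 22.0000 = 0.182

0.182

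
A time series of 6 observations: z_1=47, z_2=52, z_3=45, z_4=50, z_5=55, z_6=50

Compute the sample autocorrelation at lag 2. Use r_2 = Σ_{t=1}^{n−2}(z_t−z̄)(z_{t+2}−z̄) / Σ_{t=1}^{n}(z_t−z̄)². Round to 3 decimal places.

-0.173

Mean z̄ = (47 + 52 + 45 + 50 + 55 + 50)/6 = 49.8333
Deviations from mean: -2.8333, 2.1667, -4.8333, 0.1667, 5.1667, 0.1667
Numerator Σ_{t=1}^{4}(z_t−z̄)(z_{t+2}−z̄) = -10.8889
Denominator Σ(z_t−z̄)² = 62.8333
r_2 = -10.8889 / 62.8333 = -0.173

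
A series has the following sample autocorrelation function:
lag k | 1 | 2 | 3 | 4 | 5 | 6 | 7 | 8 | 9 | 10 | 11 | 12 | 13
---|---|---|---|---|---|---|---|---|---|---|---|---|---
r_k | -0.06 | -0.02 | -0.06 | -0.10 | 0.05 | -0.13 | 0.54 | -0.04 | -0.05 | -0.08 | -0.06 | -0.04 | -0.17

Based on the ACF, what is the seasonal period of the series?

The largest autocorrelation is r_7 = 0.54; the remaining lags stay at or below 0.05.
The dominant spike at lag 7 indicates a seasonal period of 7.

7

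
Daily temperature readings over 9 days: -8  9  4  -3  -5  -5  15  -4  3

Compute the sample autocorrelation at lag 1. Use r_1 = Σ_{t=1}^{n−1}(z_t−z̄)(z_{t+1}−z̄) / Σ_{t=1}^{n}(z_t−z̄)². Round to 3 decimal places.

Mean z̄ = (-8 + 9 + 4 − 3 − 5 − 5 + 15 − 4 + 3)/9 = 0.6667
Numerator Σ_{t=1}^{8}(z_t−z̄)(z_{t+1}−z̄) = -162.7778
Denominator Σ(z_t−z̄)² = 466.0000
r_1 = -162.7778 / 466.0000 = -0.349

-0.349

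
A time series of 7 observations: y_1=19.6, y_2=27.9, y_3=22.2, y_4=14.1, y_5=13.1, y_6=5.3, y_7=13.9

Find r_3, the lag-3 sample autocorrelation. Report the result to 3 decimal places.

-0.322

Mean ȳ = (19.6 + 27.9 + 22.2 + 14.1 + 13.1 + 5.3 + 13.9)/7 = 16.5857
Deviations from mean: 3.0143, 11.3143, 5.6143, -2.4857, -3.4857, -11.2857, -2.6857
Numerator Σ_{t=1}^{4}(y_t−ȳ)(y_{t+3}−ȳ) = -103.6163
Denominator Σ(y_t−ȳ)² = 321.5286
r_3 = -103.6163 / 321.5286 = -0.322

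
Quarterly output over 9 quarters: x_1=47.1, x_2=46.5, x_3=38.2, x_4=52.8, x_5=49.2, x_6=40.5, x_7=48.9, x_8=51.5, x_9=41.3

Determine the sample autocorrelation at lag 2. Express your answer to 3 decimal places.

Mean x̄ = (47.1 + 46.5 + 38.2 + 52.8 + 49.2 + 40.5 + 48.9 + 51.5 + 41.3)/9 = 46.2222
Σ(x_t−x̄)(x_{t+2}−x̄) = (-7.0417) + (1.8272) + (-23.8884) + (-37.6395) + (7.9738) + (-30.2006) + (-13.1806) = -102.1499
Denominator Σ(x_t−x̄)² = 209.3356
r_2 = -102.1499 / 209.3356 = -0.488

-0.488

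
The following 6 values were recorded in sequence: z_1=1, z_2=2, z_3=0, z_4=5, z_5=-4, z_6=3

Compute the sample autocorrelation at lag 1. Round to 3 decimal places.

-0.744

Mean z̄ = (1 + 2 + 0 + 5 − 4 + 3)/6 = 1.1667
Σ(z_t−z̄)(z_{t+1}−z̄) = (-0.1389) + (-0.9722) + (-4.4722) + (-19.8056) + (-9.4722) = -34.8611
Denominator Σ(z_t−z̄)² = 46.8333
r_1 = -34.8611 / 46.8333 = -0.744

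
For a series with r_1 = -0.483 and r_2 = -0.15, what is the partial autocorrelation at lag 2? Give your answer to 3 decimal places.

φ_{22} = (r_2 − r_1²) / (1 − r_1²)
r_1² = (-0.483)² = 0.233289
Numerator = -0.15 − 0.2333 = -0.3833; denominator = 1 − 0.2333 = 0.7667
φ_{22} = -0.3833 / 0.7667 = -0.500

-0.500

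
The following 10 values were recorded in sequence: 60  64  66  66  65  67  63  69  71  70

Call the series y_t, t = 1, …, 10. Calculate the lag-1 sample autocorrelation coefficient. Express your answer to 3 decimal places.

Mean ȳ = (60 + 64 + 66 + 66 + 65 + 67 + 63 + 69 + 71 + 70)/10 = 66.1000
Numerator Σ_{t=1}^{9}(y_t−ȳ)(y_{t+1}−ȳ) = 33.6900
Denominator Σ(y_t−ȳ)² = 100.9000
r_1 = 33.6900 / 100.9000 = 0.334

0.334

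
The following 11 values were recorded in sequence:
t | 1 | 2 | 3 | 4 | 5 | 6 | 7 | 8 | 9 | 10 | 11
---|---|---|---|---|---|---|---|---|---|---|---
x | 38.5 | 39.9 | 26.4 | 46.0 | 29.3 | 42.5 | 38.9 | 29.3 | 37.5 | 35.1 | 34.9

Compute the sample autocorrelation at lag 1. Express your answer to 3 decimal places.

Mean x̄ = (38.5 + 39.9 + 26.4 + 46.0 + 29.3 + 42.5 + 38.9 + 29.3 + 37.5 + 35.1 + 34.9)/11 = 36.2091
Numerator Σ_{t=1}^{10}(x_t−x̄)(x_{t+1}−x̄) = -245.4619
Denominator Σ(x_t−x̄)² = 357.8491
r_1 = -245.4619 / 357.8491 = -0.686

-0.686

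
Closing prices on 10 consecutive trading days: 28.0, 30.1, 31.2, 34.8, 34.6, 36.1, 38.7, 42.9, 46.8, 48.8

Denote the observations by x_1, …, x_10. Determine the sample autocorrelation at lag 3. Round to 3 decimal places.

0.080

Mean x̄ = (28.0 + 30.1 + 31.2 + 34.8 + 34.6 + 36.1 + 38.7 + 42.9 + 46.8 + 48.8)/10 = 37.2000
Σ(x_t−x̄)(x_{t+3}−x̄) = (22.0800) + (18.4600) + (6.6000) + (-3.6000) + (-14.8200) + (-10.5600) + (17.4000) = 35.5600
Denominator Σ(x_t−x̄)² = 446.2400
r_3 = 35.5600 / 446.2400 = 0.080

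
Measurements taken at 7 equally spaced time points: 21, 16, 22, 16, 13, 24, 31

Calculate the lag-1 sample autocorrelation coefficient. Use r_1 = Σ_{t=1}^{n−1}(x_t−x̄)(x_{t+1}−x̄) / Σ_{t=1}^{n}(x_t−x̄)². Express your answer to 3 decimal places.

0.125

Mean x̄ = (21 + 16 + 22 + 16 + 13 + 24 + 31)/7 = 20.4286
Deviations from mean: 0.5714, -4.4286, 1.5714, -4.4286, -7.4286, 3.5714, 10.5714
Σ(x_t−x̄)(x_{t+1}−x̄) = (-2.5306) + (-6.9592) + (-6.9592) + (32.8980) + (-26.5306) + (37.7551) = 27.6735
Denominator Σ(x_t−x̄)² = 221.7143
r_1 = 27.6735 / 221.7143 = 0.125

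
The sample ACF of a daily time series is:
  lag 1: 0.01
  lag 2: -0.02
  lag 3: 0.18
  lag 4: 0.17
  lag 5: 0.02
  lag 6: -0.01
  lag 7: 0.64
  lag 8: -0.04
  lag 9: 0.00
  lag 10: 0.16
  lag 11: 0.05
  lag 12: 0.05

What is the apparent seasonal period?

The largest autocorrelation is r_7 = 0.64; the remaining lags stay at or below 0.18.
The dominant spike at lag 7 indicates a seasonal period of 7.

7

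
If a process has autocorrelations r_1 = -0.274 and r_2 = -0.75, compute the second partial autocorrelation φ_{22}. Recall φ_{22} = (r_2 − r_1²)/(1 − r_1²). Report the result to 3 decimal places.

-0.892

φ_{22} = (r_2 − r_1²) / (1 − r_1²)
r_1² = (-0.274)² = 0.075076
Numerator = -0.75 − 0.0751 = -0.8251; denominator = 1 − 0.0751 = 0.9249
φ_{22} = -0.8251 / 0.9249 = -0.892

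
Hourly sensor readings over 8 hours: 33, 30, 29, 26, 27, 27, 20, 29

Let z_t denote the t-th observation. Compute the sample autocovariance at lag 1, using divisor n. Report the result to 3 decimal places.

Mean z̄ = (33 + 30 + 29 + 26 + 27 + 27 + 20 + 29)/8 = 27.6250
Σ_{t=1}^{7}(z_t−z̄)(z_{t+1}−z̄) = 9.4844
γ_1 = 9.4844 / 8 = 1.186

1.186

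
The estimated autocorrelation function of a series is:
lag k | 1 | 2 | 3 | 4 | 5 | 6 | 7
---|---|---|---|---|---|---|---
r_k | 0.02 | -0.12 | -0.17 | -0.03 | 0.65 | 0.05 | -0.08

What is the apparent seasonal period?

5

The largest autocorrelation is r_5 = 0.65; the remaining lags stay at or below 0.05.
The dominant spike at lag 5 indicates a seasonal period of 5.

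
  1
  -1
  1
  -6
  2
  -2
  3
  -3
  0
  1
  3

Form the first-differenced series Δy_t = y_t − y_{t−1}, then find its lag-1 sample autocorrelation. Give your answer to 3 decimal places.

-0.801

First differences Δy: -2, 2, -7, 8, -4, 5, -6, 3, 1, 2
Mean of differences = 0.2000
Numerator Σ(Δy_t−Δȳ)(Δy_{t+1}−Δȳ) = -169.4400
Denominator Σ(Δy_t−Δȳ)² = 211.6000
r_1(Δy) = -169.4400 / 211.6000 = -0.801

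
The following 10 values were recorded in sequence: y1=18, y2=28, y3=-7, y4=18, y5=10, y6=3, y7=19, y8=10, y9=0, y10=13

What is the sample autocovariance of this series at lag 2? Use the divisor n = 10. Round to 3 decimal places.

-13.248

Mean ȳ = (18 + 28 − 7 + 18 + 10 + 3 + 19 + 10 + 0 + 13)/10 = 11.2000
Σ_{t=1}^{8}(y_t−ȳ)(y_{t+2}−ȳ) = -132.4800
γ_2 = -132.4800 / 10 = -13.248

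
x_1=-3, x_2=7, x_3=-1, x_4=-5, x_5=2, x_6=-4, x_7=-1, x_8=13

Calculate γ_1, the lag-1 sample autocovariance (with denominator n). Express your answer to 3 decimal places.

-6.125

Mean x̄ = (-3 + 7 − 1 − 5 + 2 − 4 − 1 + 13)/8 = 1.0000
Deviations: -4.0000, 6.0000, -2.0000, -6.0000, 1.0000, -5.0000, -2.0000, 12.0000
Σ_{t=1}^{7}(x_t−x̄)(x_{t+1}−x̄) = -49.0000
γ_1 = -49.0000 / 8 = -6.125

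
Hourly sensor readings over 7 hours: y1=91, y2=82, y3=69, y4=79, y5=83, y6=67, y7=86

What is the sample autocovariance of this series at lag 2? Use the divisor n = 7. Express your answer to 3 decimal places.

Mean ȳ = (91 + 82 + 69 + 79 + 83 + 67 + 86)/7 = 79.5714
Deviations: 11.4286, 2.4286, -10.5714, -0.5714, 3.4286, -12.5714, 6.4286
Σ_{t=1}^{5}(y_t−ȳ)(y_{t+2}−ȳ) = -129.2245
γ_2 = -129.2245 / 7 = -18.461

-18.461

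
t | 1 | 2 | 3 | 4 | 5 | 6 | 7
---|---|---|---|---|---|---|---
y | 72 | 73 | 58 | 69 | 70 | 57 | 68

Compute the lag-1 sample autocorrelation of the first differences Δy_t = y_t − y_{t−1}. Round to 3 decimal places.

First differences Δy: 1, -15, 11, 1, -13, 11
Mean of differences = -0.6667
Numerator Σ(Δy_t−Δȳ)(Δy_{t+1}−Δȳ) = -336.1111
Denominator Σ(Δy_t−Δȳ)² = 635.3333
r_1(Δy) = -336.1111 / 635.3333 = -0.529

-0.529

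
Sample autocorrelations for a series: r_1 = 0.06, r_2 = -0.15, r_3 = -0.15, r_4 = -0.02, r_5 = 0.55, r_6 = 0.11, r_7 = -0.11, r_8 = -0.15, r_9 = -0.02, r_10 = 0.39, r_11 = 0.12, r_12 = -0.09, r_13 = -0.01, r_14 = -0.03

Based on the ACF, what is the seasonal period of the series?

The largest autocorrelation is r_5 = 0.55, with a weaker echo at lag 10 (0.39); the remaining lags stay at or below 0.12.
The dominant spike at lag 5 indicates a seasonal period of 5.

5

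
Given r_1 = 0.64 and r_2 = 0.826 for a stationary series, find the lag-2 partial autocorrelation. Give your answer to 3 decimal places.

φ_{22} = (r_2 − r_1²) / (1 − r_1²)
r_1² = (0.64)² = 0.4096
Numerator = 0.826 − 0.4096 = 0.4164; denominator = 1 − 0.4096 = 0.5904
φ_{22} = 0.4164 / 0.5904 = 0.705

0.705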